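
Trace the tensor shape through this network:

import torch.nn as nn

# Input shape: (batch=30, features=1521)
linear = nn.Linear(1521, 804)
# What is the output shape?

Input shape: (30, 1521)
Output shape: (30, 804)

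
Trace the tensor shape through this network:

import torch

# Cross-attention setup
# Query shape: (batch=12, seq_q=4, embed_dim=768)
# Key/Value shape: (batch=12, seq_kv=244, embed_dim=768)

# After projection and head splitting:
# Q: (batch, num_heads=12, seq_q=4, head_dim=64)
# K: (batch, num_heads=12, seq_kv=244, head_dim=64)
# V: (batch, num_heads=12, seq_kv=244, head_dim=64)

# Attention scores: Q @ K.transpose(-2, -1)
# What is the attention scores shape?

Input shape: (12, 4, 768)
Output shape: (12, 12, 4, 244)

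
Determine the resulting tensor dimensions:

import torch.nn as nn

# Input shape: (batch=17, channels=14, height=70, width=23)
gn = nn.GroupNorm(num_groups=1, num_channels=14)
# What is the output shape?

Input shape: (17, 14, 70, 23)
Output shape: (17, 14, 70, 23)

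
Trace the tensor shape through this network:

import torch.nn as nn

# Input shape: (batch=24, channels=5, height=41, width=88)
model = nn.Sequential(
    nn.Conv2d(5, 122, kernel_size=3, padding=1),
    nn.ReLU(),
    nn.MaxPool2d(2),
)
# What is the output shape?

Input shape: (24, 5, 41, 88)
  -> after Conv2d: (24, 122, 41, 88)
  -> after ReLU: (24, 122, 41, 88)
Output shape: (24, 122, 20, 44)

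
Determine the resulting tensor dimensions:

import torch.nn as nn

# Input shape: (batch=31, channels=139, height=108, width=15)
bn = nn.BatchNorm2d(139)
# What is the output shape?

Input shape: (31, 139, 108, 15)
Output shape: (31, 139, 108, 15)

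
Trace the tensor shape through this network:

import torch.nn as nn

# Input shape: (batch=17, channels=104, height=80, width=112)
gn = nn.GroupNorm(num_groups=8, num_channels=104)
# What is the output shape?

Input shape: (17, 104, 80, 112)
Output shape: (17, 104, 80, 112)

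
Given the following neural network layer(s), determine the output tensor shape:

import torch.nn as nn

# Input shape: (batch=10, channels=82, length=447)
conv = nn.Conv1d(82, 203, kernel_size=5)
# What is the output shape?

Input shape: (10, 82, 447)
Output shape: (10, 203, 443)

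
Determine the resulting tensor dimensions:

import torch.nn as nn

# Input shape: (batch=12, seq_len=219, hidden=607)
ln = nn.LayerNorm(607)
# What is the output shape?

Input shape: (12, 219, 607)
Output shape: (12, 219, 607)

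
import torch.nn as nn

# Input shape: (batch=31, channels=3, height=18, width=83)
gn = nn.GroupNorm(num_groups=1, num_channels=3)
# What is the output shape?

Input shape: (31, 3, 18, 83)
Output shape: (31, 3, 18, 83)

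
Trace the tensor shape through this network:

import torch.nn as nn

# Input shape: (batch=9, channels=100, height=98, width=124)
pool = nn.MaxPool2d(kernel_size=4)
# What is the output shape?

Input shape: (9, 100, 98, 124)
Output shape: (9, 100, 24, 31)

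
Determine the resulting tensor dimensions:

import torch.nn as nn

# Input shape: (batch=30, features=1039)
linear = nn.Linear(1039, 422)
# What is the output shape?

Input shape: (30, 1039)
Output shape: (30, 422)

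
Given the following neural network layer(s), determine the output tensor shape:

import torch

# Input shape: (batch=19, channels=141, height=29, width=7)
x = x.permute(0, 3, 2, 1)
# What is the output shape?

Input shape: (19, 141, 29, 7)
Output shape: (19, 7, 29, 141)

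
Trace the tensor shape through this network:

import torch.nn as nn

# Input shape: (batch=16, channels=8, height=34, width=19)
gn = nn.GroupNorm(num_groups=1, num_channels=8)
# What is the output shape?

Input shape: (16, 8, 34, 19)
Output shape: (16, 8, 34, 19)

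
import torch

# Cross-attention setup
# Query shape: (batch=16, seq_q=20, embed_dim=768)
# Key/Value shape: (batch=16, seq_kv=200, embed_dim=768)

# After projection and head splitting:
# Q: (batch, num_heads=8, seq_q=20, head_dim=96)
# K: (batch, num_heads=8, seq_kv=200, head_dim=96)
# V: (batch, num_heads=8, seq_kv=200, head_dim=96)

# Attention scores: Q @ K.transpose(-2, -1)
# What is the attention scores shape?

Input shape: (16, 20, 768)
Output shape: (16, 8, 20, 200)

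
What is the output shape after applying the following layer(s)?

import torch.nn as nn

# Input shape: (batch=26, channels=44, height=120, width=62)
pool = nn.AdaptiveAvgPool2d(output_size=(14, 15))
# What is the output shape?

Input shape: (26, 44, 120, 62)
Output shape: (26, 44, 14, 15)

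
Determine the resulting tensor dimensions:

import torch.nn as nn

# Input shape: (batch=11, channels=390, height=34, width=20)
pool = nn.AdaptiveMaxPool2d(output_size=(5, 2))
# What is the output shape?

Input shape: (11, 390, 34, 20)
Output shape: (11, 390, 5, 2)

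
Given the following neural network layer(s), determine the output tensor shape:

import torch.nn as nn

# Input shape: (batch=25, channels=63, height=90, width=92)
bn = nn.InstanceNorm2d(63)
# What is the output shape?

Input shape: (25, 63, 90, 92)
Output shape: (25, 63, 90, 92)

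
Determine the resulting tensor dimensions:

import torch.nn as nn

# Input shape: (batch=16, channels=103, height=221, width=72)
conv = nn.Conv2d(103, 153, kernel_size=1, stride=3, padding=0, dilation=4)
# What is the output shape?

Input shape: (16, 103, 221, 72)
Output shape: (16, 153, 74, 24)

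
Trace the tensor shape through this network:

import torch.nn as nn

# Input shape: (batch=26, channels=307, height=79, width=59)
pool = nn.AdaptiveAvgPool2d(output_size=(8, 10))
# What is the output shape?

Input shape: (26, 307, 79, 59)
Output shape: (26, 307, 8, 10)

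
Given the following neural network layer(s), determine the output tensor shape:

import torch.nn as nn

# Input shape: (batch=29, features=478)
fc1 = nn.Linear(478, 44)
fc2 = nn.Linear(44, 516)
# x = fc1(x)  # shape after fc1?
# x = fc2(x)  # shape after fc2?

Input shape: (29, 478)
  -> after fc1: (29, 44)
Output shape: (29, 516)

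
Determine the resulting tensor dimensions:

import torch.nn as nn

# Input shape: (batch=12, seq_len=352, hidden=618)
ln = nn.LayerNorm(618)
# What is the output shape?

Input shape: (12, 352, 618)
Output shape: (12, 352, 618)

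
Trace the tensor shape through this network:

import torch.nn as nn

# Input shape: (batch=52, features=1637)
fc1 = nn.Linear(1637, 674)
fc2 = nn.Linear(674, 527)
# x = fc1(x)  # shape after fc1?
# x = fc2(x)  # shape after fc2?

Input shape: (52, 1637)
  -> after fc1: (52, 674)
Output shape: (52, 527)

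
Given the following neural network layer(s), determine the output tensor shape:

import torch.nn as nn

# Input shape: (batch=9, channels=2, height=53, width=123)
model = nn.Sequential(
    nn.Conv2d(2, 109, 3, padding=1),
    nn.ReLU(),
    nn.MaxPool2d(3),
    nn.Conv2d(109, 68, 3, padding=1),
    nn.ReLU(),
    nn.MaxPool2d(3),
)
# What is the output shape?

Input shape: (9, 2, 53, 123)
  -> after first Conv2d: (9, 109, 53, 123)
  -> after first MaxPool2d: (9, 109, 17, 41)
  -> after second Conv2d: (9, 68, 17, 41)
Output shape: (9, 68, 5, 13)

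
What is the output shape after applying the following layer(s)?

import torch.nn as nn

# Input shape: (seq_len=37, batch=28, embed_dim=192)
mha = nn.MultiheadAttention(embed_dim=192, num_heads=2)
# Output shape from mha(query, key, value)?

Input shape: (37, 28, 192)
Output shape: (37, 28, 192)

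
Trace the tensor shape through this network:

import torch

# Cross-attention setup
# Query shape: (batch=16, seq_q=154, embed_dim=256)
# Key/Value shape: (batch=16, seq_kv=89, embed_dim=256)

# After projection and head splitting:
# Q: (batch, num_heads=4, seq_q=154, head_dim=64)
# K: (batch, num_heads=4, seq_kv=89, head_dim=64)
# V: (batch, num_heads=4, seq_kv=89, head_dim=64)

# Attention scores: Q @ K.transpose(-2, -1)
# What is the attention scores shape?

Input shape: (16, 154, 256)
Output shape: (16, 4, 154, 89)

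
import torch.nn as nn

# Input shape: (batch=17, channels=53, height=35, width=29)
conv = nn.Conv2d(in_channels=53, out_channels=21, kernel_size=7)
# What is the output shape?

Input shape: (17, 53, 35, 29)
Output shape: (17, 21, 29, 23)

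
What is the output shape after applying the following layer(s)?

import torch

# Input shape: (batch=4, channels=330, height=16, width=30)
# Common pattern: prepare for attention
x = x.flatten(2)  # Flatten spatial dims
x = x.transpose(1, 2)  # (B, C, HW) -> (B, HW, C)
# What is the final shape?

Input shape: (4, 330, 16, 30)
  -> after flatten(2): (4, 330, 480)
Output shape: (4, 480, 330)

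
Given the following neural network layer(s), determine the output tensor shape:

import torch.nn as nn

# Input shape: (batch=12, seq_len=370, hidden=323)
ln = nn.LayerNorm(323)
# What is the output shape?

Input shape: (12, 370, 323)
Output shape: (12, 370, 323)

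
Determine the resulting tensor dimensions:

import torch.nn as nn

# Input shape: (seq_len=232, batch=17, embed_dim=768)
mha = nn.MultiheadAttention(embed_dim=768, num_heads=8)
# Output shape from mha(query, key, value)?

Input shape: (232, 17, 768)
Output shape: (232, 17, 768)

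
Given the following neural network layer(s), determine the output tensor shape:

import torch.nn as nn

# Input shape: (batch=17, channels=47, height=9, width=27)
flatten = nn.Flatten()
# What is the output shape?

Input shape: (17, 47, 9, 27)
Output shape: (17, 11421)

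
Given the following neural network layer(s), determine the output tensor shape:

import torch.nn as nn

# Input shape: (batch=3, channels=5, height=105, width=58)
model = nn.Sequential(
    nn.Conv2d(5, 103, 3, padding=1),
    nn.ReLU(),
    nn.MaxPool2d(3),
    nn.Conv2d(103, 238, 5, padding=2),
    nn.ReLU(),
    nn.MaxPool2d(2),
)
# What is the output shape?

Input shape: (3, 5, 105, 58)
  -> after first Conv2d: (3, 103, 105, 58)
  -> after first MaxPool2d: (3, 103, 35, 19)
  -> after second Conv2d: (3, 238, 35, 19)
Output shape: (3, 238, 17, 9)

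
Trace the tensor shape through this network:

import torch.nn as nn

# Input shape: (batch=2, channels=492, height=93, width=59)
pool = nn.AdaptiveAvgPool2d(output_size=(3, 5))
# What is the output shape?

Input shape: (2, 492, 93, 59)
Output shape: (2, 492, 3, 5)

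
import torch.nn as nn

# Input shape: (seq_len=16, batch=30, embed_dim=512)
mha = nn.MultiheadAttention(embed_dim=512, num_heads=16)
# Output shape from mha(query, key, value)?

Input shape: (16, 30, 512)
Output shape: (16, 30, 512)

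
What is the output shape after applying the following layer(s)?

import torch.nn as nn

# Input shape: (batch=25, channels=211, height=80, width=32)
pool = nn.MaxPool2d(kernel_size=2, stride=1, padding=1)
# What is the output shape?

Input shape: (25, 211, 80, 32)
Output shape: (25, 211, 81, 33)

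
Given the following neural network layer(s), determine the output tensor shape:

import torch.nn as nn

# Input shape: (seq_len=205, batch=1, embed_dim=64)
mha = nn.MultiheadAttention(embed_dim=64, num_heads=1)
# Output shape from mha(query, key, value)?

Input shape: (205, 1, 64)
Output shape: (205, 1, 64)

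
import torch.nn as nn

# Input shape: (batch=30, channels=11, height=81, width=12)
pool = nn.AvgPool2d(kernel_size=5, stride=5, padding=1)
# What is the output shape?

Input shape: (30, 11, 81, 12)
Output shape: (30, 11, 16, 2)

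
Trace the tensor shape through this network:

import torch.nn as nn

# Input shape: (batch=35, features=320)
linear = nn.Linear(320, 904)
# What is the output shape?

Input shape: (35, 320)
Output shape: (35, 904)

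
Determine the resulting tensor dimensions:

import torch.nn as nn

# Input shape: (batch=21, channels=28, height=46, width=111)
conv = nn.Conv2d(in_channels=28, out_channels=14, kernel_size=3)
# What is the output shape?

Input shape: (21, 28, 46, 111)
Output shape: (21, 14, 44, 109)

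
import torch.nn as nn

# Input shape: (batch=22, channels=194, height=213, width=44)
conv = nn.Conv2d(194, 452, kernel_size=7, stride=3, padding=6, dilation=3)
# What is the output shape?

Input shape: (22, 194, 213, 44)
Output shape: (22, 452, 69, 13)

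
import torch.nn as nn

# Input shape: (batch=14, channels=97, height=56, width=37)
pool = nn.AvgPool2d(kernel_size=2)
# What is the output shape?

Input shape: (14, 97, 56, 37)
Output shape: (14, 97, 28, 18)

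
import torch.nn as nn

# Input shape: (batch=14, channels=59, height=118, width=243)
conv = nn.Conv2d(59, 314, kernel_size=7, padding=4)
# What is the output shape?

Input shape: (14, 59, 118, 243)
Output shape: (14, 314, 120, 245)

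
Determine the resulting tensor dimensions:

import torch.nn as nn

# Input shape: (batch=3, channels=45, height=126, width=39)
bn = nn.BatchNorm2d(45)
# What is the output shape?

Input shape: (3, 45, 126, 39)
Output shape: (3, 45, 126, 39)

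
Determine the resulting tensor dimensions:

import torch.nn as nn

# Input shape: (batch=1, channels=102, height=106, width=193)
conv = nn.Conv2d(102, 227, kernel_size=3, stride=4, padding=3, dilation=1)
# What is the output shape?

Input shape: (1, 102, 106, 193)
Output shape: (1, 227, 28, 50)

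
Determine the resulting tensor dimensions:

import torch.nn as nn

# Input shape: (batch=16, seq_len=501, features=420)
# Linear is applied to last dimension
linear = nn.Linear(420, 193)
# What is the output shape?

Input shape: (16, 501, 420)
Output shape: (16, 501, 193)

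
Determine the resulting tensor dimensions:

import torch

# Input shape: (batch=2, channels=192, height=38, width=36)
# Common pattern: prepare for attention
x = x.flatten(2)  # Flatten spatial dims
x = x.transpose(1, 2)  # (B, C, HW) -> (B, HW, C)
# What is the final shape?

Input shape: (2, 192, 38, 36)
  -> after flatten(2): (2, 192, 1368)
Output shape: (2, 1368, 192)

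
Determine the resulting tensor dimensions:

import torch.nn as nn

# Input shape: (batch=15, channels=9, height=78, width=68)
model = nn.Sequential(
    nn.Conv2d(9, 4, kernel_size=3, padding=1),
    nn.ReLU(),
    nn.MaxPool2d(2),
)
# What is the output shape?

Input shape: (15, 9, 78, 68)
  -> after Conv2d: (15, 4, 78, 68)
  -> after ReLU: (15, 4, 78, 68)
Output shape: (15, 4, 39, 34)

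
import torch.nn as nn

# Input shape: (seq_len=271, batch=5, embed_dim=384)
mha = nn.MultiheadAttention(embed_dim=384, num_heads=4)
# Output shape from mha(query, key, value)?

Input shape: (271, 5, 384)
Output shape: (271, 5, 384)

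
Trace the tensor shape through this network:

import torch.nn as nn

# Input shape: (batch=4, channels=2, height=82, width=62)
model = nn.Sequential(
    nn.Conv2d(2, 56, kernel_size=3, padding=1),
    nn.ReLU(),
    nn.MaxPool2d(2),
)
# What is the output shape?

Input shape: (4, 2, 82, 62)
  -> after Conv2d: (4, 56, 82, 62)
  -> after ReLU: (4, 56, 82, 62)
Output shape: (4, 56, 41, 31)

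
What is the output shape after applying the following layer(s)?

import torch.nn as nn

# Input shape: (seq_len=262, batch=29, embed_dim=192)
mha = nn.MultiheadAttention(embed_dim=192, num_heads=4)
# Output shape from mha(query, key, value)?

Input shape: (262, 29, 192)
Output shape: (262, 29, 192)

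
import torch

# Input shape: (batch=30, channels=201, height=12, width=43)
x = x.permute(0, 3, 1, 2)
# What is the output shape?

Input shape: (30, 201, 12, 43)
Output shape: (30, 43, 201, 12)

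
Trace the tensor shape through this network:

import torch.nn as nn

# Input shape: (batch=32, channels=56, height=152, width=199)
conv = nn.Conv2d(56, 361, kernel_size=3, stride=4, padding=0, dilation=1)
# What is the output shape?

Input shape: (32, 56, 152, 199)
Output shape: (32, 361, 38, 50)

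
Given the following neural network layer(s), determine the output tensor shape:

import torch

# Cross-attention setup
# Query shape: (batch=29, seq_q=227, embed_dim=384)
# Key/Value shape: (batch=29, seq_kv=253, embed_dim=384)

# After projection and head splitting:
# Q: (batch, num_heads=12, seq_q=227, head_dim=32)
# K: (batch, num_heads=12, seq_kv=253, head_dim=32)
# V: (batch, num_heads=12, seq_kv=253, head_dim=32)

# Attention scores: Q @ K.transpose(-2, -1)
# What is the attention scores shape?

Input shape: (29, 227, 384)
Output shape: (29, 12, 227, 253)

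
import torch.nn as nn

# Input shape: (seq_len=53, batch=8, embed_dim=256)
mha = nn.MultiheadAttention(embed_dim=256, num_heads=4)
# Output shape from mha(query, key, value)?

Input shape: (53, 8, 256)
Output shape: (53, 8, 256)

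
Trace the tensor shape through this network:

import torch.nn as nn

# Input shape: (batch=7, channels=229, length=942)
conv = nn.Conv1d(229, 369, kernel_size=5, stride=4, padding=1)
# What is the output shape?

Input shape: (7, 229, 942)
Output shape: (7, 369, 235)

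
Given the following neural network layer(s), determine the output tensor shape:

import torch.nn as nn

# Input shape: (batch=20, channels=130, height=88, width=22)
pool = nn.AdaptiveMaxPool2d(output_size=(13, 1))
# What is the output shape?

Input shape: (20, 130, 88, 22)
Output shape: (20, 130, 13, 1)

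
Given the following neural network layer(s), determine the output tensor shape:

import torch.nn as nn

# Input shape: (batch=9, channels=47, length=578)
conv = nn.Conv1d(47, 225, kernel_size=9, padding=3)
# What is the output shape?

Input shape: (9, 47, 578)
Output shape: (9, 225, 576)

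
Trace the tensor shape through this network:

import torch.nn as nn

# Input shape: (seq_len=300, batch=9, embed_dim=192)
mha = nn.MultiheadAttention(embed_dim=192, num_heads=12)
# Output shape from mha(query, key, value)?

Input shape: (300, 9, 192)
Output shape: (300, 9, 192)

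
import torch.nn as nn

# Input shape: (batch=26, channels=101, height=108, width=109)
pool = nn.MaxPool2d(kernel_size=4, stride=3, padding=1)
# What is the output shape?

Input shape: (26, 101, 108, 109)
Output shape: (26, 101, 36, 36)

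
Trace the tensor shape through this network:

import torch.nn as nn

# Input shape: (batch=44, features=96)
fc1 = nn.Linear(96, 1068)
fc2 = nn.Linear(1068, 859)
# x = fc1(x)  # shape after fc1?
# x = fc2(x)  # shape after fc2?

Input shape: (44, 96)
  -> after fc1: (44, 1068)
Output shape: (44, 859)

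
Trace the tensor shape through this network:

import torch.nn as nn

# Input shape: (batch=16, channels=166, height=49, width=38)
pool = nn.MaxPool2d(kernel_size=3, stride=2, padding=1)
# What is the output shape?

Input shape: (16, 166, 49, 38)
Output shape: (16, 166, 25, 19)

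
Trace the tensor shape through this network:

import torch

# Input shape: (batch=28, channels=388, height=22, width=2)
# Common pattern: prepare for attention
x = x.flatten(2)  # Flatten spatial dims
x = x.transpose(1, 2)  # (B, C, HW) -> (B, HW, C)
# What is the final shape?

Input shape: (28, 388, 22, 2)
  -> after flatten(2): (28, 388, 44)
Output shape: (28, 44, 388)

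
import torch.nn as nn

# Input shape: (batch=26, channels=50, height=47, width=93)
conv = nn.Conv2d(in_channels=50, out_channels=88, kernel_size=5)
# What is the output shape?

Input shape: (26, 50, 47, 93)
Output shape: (26, 88, 43, 89)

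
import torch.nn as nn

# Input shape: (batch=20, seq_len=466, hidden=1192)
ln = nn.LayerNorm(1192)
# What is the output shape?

Input shape: (20, 466, 1192)
Output shape: (20, 466, 1192)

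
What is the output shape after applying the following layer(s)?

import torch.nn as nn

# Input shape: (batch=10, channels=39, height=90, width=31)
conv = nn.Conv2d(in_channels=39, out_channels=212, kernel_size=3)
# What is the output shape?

Input shape: (10, 39, 90, 31)
Output shape: (10, 212, 88, 29)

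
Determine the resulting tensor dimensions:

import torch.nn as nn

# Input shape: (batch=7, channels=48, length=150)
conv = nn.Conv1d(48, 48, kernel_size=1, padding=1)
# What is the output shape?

Input shape: (7, 48, 150)
Output shape: (7, 48, 152)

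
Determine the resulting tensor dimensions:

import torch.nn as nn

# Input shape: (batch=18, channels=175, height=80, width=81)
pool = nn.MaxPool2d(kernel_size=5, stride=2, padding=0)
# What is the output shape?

Input shape: (18, 175, 80, 81)
Output shape: (18, 175, 38, 39)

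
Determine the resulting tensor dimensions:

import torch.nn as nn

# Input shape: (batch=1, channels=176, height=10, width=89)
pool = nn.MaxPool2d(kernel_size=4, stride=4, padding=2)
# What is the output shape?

Input shape: (1, 176, 10, 89)
Output shape: (1, 176, 3, 23)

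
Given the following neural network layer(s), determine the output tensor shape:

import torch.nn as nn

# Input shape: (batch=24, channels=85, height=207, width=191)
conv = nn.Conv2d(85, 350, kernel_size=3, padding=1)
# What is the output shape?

Input shape: (24, 85, 207, 191)
Output shape: (24, 350, 207, 191)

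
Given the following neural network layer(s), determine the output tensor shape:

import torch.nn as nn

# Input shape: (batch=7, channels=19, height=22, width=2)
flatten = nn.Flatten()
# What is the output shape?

Input shape: (7, 19, 22, 2)
Output shape: (7, 836)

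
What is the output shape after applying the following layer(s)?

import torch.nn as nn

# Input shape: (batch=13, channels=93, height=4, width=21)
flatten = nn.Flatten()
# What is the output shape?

Input shape: (13, 93, 4, 21)
Output shape: (13, 7812)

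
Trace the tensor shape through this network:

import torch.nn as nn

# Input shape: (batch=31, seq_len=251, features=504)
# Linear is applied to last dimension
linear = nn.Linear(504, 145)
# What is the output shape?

Input shape: (31, 251, 504)
Output shape: (31, 251, 145)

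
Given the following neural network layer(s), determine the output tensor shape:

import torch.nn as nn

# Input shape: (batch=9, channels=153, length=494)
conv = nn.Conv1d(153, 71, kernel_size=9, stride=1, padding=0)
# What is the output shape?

Input shape: (9, 153, 494)
Output shape: (9, 71, 486)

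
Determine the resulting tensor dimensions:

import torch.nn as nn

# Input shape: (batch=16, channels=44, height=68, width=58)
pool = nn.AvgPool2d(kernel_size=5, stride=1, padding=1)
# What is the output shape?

Input shape: (16, 44, 68, 58)
Output shape: (16, 44, 66, 56)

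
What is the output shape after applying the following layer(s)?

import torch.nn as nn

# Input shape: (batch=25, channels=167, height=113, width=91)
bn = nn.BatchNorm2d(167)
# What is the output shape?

Input shape: (25, 167, 113, 91)
Output shape: (25, 167, 113, 91)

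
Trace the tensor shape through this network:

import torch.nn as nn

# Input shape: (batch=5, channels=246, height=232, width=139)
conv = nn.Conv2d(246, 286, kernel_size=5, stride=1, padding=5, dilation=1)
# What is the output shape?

Input shape: (5, 246, 232, 139)
Output shape: (5, 286, 238, 145)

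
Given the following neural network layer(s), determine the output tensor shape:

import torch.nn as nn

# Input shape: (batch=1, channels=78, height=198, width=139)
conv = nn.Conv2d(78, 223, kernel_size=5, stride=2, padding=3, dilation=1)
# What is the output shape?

Input shape: (1, 78, 198, 139)
Output shape: (1, 223, 100, 71)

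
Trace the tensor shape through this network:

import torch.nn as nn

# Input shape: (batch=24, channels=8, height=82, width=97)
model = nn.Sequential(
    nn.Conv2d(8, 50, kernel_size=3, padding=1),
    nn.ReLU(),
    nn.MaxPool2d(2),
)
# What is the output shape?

Input shape: (24, 8, 82, 97)
  -> after Conv2d: (24, 50, 82, 97)
  -> after ReLU: (24, 50, 82, 97)
Output shape: (24, 50, 41, 48)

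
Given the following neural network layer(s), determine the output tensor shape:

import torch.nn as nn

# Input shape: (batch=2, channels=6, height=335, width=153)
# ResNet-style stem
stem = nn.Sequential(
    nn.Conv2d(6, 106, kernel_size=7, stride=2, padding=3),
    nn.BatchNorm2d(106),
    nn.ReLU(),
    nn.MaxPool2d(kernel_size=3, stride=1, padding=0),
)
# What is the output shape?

Input shape: (2, 6, 335, 153)
  -> after Conv2d 7x7 stride=2: (2, 106, 168, 77)
Output shape: (2, 106, 166, 75)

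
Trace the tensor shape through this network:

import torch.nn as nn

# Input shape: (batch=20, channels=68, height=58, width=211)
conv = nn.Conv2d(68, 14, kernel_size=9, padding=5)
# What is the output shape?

Input shape: (20, 68, 58, 211)
Output shape: (20, 14, 60, 213)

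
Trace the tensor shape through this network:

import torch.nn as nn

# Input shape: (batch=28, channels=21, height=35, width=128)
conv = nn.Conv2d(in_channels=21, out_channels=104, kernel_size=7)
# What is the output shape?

Input shape: (28, 21, 35, 128)
Output shape: (28, 104, 29, 122)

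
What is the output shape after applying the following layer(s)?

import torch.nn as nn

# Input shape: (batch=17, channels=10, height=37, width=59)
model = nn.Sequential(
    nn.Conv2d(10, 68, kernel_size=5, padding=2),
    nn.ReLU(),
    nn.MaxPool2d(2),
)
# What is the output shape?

Input shape: (17, 10, 37, 59)
  -> after Conv2d: (17, 68, 37, 59)
  -> after ReLU: (17, 68, 37, 59)
Output shape: (17, 68, 18, 29)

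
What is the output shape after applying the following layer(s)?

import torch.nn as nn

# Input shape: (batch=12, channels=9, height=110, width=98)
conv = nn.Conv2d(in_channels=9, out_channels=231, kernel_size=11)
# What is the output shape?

Input shape: (12, 9, 110, 98)
Output shape: (12, 231, 100, 88)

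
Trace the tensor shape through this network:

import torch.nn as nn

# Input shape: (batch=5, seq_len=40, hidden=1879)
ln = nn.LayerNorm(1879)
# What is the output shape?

Input shape: (5, 40, 1879)
Output shape: (5, 40, 1879)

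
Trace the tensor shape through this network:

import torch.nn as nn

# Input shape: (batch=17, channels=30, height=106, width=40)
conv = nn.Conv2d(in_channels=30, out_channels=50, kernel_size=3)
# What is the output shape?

Input shape: (17, 30, 106, 40)
Output shape: (17, 50, 104, 38)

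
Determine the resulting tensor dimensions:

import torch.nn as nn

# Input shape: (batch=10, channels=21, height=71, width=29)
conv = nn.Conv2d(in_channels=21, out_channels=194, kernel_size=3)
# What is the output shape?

Input shape: (10, 21, 71, 29)
Output shape: (10, 194, 69, 27)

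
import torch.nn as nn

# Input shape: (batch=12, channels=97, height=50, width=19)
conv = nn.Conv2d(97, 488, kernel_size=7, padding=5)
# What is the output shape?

Input shape: (12, 97, 50, 19)
Output shape: (12, 488, 54, 23)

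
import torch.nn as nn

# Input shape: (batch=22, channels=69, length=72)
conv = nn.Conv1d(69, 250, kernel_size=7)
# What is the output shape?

Input shape: (22, 69, 72)
Output shape: (22, 250, 66)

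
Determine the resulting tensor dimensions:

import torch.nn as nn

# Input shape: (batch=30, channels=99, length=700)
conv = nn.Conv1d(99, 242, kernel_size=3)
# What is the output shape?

Input shape: (30, 99, 700)
Output shape: (30, 242, 698)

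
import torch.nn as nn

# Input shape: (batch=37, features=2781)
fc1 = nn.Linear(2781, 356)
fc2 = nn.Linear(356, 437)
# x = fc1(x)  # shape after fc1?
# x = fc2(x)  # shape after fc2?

Input shape: (37, 2781)
  -> after fc1: (37, 356)
Output shape: (37, 437)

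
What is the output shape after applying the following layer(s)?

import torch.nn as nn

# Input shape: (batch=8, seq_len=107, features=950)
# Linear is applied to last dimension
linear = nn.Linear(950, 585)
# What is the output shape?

Input shape: (8, 107, 950)
Output shape: (8, 107, 585)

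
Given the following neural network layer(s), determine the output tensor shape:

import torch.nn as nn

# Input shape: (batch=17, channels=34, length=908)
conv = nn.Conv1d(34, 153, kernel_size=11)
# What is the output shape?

Input shape: (17, 34, 908)
Output shape: (17, 153, 898)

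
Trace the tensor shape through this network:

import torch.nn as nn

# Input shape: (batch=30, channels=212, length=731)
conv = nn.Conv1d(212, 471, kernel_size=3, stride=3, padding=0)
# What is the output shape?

Input shape: (30, 212, 731)
Output shape: (30, 471, 243)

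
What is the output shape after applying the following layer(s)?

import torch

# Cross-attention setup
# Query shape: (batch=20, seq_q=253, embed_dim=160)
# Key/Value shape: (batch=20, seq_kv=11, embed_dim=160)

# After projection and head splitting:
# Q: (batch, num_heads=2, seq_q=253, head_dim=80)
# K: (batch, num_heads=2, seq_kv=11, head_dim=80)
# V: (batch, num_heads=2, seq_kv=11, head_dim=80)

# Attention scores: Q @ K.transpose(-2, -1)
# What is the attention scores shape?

Input shape: (20, 253, 160)
Output shape: (20, 2, 253, 11)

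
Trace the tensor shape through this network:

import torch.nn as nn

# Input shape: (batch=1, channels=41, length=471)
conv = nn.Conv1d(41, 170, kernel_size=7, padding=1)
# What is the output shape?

Input shape: (1, 41, 471)
Output shape: (1, 170, 467)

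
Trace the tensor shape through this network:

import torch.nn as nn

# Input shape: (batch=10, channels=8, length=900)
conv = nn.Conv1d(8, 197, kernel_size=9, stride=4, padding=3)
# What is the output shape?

Input shape: (10, 8, 900)
Output shape: (10, 197, 225)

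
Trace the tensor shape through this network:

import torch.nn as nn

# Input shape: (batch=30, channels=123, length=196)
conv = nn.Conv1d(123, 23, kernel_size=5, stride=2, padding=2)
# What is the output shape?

Input shape: (30, 123, 196)
Output shape: (30, 23, 98)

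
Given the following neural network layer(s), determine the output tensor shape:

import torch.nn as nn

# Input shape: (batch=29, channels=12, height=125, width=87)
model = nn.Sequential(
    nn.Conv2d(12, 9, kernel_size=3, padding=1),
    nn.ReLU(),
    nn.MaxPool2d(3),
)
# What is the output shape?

Input shape: (29, 12, 125, 87)
  -> after Conv2d: (29, 9, 125, 87)
  -> after ReLU: (29, 9, 125, 87)
Output shape: (29, 9, 41, 29)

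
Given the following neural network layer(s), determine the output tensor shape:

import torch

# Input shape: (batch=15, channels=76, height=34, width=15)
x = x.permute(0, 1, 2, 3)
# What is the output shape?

Input shape: (15, 76, 34, 15)
Output shape: (15, 76, 34, 15)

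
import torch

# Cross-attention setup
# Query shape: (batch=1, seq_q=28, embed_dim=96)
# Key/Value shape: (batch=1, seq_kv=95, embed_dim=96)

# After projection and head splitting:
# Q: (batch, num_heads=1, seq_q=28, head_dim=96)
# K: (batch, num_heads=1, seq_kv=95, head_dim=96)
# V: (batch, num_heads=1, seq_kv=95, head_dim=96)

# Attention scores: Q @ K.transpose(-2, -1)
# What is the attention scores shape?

Input shape: (1, 28, 96)
Output shape: (1, 1, 28, 95)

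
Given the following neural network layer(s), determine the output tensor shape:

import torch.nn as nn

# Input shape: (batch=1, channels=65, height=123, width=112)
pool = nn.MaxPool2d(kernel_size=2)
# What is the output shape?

Input shape: (1, 65, 123, 112)
Output shape: (1, 65, 61, 56)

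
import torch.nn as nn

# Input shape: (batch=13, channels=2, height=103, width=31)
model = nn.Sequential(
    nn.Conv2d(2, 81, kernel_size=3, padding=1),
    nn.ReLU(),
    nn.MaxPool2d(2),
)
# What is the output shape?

Input shape: (13, 2, 103, 31)
  -> after Conv2d: (13, 81, 103, 31)
  -> after ReLU: (13, 81, 103, 31)
Output shape: (13, 81, 51, 15)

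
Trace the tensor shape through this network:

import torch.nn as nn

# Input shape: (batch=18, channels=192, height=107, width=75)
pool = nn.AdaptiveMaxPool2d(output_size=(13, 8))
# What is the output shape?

Input shape: (18, 192, 107, 75)
Output shape: (18, 192, 13, 8)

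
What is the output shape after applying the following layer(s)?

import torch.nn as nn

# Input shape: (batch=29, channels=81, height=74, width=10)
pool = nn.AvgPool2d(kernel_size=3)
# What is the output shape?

Input shape: (29, 81, 74, 10)
Output shape: (29, 81, 24, 3)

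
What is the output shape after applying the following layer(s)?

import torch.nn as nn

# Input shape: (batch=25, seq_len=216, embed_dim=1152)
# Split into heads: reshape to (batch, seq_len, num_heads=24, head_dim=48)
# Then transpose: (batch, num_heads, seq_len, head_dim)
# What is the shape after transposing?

Input shape: (25, 216, 1152)
  -> after reshape: (25, 216, 24, 48)
Output shape: (25, 24, 216, 48)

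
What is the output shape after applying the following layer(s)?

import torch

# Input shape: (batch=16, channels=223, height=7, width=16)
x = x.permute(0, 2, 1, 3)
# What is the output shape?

Input shape: (16, 223, 7, 16)
Output shape: (16, 7, 223, 16)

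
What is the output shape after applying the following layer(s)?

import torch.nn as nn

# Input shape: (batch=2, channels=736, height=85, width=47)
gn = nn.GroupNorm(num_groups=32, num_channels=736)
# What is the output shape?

Input shape: (2, 736, 85, 47)
Output shape: (2, 736, 85, 47)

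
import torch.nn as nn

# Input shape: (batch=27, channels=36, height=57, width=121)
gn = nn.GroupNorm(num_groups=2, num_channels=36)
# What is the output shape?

Input shape: (27, 36, 57, 121)
Output shape: (27, 36, 57, 121)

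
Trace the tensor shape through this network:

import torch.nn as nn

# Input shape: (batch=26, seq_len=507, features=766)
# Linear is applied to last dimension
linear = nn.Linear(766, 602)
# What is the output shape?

Input shape: (26, 507, 766)
Output shape: (26, 507, 602)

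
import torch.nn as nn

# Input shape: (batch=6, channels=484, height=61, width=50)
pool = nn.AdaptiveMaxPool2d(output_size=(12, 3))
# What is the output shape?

Input shape: (6, 484, 61, 50)
Output shape: (6, 484, 12, 3)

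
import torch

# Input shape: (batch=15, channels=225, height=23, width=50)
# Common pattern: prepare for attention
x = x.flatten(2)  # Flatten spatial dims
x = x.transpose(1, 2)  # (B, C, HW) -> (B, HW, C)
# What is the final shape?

Input shape: (15, 225, 23, 50)
  -> after flatten(2): (15, 225, 1150)
Output shape: (15, 1150, 225)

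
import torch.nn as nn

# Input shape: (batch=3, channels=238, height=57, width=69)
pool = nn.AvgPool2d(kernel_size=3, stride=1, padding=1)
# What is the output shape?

Input shape: (3, 238, 57, 69)
Output shape: (3, 238, 57, 69)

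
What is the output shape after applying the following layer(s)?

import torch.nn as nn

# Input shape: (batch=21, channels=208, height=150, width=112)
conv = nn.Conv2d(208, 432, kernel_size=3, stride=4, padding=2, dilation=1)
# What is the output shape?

Input shape: (21, 208, 150, 112)
Output shape: (21, 432, 38, 29)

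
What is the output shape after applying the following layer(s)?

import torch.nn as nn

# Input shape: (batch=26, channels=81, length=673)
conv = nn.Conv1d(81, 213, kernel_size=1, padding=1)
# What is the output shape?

Input shape: (26, 81, 673)
Output shape: (26, 213, 675)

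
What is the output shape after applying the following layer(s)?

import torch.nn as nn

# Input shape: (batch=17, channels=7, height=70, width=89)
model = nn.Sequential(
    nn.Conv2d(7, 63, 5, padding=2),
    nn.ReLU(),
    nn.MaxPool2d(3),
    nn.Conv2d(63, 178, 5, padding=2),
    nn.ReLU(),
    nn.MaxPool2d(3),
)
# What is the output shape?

Input shape: (17, 7, 70, 89)
  -> after first Conv2d: (17, 63, 70, 89)
  -> after first MaxPool2d: (17, 63, 23, 29)
  -> after second Conv2d: (17, 178, 23, 29)
Output shape: (17, 178, 7, 9)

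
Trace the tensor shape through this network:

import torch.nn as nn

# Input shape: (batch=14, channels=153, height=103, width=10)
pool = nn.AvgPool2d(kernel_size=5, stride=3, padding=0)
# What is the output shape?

Input shape: (14, 153, 103, 10)
Output shape: (14, 153, 33, 2)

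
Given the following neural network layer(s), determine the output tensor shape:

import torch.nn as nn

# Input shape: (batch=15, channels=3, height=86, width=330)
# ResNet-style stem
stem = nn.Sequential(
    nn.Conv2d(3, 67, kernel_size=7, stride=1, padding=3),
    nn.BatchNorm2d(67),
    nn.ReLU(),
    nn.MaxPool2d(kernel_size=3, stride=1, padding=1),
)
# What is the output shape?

Input shape: (15, 3, 86, 330)
  -> after Conv2d 7x7 stride=1: (15, 67, 86, 330)
Output shape: (15, 67, 86, 330)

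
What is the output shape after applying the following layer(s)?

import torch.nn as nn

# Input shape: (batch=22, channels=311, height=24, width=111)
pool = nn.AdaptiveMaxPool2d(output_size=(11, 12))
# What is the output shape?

Input shape: (22, 311, 24, 111)
Output shape: (22, 311, 11, 12)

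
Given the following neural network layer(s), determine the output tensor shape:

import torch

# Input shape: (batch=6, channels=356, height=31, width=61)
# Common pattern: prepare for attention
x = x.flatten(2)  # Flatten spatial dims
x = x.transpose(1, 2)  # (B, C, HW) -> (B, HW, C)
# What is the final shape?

Input shape: (6, 356, 31, 61)
  -> after flatten(2): (6, 356, 1891)
Output shape: (6, 1891, 356)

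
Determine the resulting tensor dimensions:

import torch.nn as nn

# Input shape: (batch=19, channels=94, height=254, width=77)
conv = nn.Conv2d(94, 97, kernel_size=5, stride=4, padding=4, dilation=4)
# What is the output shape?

Input shape: (19, 94, 254, 77)
Output shape: (19, 97, 62, 18)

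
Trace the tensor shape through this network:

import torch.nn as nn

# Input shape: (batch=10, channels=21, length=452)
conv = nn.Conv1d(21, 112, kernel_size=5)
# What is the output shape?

Input shape: (10, 21, 452)
Output shape: (10, 112, 448)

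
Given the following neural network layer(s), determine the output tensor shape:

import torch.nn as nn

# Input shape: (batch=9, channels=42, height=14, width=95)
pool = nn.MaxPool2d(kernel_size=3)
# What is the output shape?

Input shape: (9, 42, 14, 95)
Output shape: (9, 42, 4, 31)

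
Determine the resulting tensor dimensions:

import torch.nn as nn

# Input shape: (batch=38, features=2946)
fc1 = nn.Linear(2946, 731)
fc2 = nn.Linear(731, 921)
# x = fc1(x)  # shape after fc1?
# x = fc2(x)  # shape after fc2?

Input shape: (38, 2946)
  -> after fc1: (38, 731)
Output shape: (38, 921)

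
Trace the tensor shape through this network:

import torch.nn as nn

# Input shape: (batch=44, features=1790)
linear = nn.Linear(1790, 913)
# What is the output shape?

Input shape: (44, 1790)
Output shape: (44, 913)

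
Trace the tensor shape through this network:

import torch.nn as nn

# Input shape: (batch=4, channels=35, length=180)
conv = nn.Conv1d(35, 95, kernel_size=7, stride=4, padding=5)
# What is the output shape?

Input shape: (4, 35, 180)
Output shape: (4, 95, 46)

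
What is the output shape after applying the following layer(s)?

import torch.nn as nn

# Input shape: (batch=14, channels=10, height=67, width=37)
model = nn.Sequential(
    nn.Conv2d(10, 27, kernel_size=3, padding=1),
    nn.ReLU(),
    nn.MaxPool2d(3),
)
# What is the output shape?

Input shape: (14, 10, 67, 37)
  -> after Conv2d: (14, 27, 67, 37)
  -> after ReLU: (14, 27, 67, 37)
Output shape: (14, 27, 22, 12)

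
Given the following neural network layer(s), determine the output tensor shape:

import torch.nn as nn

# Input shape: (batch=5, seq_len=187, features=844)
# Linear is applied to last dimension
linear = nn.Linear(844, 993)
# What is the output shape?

Input shape: (5, 187, 844)
Output shape: (5, 187, 993)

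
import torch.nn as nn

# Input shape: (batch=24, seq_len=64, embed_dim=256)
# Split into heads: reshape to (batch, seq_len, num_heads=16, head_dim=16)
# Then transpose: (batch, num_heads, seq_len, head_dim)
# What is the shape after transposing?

Input shape: (24, 64, 256)
  -> after reshape: (24, 64, 16, 16)
Output shape: (24, 16, 64, 16)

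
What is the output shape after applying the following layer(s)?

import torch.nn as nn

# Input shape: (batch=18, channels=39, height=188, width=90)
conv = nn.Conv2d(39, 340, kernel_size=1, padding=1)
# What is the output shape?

Input shape: (18, 39, 188, 90)
Output shape: (18, 340, 190, 92)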